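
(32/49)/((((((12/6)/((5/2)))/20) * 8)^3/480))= 468750/49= 9566.33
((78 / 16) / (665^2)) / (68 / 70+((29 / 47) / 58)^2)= 28717 / 2530866310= 0.00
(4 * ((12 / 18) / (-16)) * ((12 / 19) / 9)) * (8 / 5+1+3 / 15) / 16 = -7 / 3420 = -0.00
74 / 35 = 2.11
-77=-77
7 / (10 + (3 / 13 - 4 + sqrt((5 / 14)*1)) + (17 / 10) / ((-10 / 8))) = 50418550 / 34554321 - 739375*sqrt(70) / 34554321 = 1.28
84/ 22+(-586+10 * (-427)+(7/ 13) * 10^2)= -686162/ 143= -4798.34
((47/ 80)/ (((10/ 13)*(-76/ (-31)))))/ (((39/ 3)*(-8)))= -1457/ 486400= -0.00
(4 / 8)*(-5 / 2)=-5 / 4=-1.25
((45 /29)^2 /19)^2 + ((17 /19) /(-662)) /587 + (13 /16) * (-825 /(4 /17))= -9045010238166407941 /3175011206462528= -2848.81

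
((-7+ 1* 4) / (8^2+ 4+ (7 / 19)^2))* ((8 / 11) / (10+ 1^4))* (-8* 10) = 231040 / 992079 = 0.23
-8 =-8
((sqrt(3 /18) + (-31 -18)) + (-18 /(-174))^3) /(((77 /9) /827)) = -8894638062 /1877953 + 2481 *sqrt(6) /154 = -4696.89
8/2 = 4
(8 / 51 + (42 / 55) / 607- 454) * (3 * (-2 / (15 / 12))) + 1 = 6184654269 / 2837725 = 2179.44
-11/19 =-0.58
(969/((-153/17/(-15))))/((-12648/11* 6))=-1045/4464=-0.23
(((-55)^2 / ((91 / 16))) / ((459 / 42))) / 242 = 400 / 1989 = 0.20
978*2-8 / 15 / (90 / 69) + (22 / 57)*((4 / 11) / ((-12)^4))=7223171353 / 3693600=1955.59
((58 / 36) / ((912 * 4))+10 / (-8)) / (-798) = 82051 / 52399872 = 0.00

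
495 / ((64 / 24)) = 1485 / 8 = 185.62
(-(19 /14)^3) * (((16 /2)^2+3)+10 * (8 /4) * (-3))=-17.50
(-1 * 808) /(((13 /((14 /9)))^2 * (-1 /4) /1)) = 633472 /13689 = 46.28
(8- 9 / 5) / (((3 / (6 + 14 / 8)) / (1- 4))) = -961 / 20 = -48.05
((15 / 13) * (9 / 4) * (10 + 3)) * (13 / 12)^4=46.49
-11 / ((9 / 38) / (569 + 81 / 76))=-476575 / 18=-26476.39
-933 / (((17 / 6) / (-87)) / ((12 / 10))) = 2922156 / 85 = 34378.31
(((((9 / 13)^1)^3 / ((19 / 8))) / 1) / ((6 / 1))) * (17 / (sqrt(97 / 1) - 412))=-2269296 / 2360524907 - 5508 * sqrt(97) / 2360524907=-0.00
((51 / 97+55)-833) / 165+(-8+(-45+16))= -133520 / 3201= -41.71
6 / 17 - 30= -29.65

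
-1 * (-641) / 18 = 35.61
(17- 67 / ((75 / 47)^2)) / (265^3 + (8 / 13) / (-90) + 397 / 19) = -6468683 / 12927888377750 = -0.00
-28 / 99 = -0.28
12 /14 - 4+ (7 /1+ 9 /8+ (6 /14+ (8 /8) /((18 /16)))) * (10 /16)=1589 /576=2.76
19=19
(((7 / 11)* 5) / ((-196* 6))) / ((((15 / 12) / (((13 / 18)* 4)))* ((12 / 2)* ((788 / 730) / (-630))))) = 23725 / 39006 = 0.61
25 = 25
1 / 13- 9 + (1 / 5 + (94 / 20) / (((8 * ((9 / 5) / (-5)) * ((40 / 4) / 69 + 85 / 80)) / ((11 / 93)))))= -214735844 / 24173955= -8.88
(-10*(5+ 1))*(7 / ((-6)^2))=-35 / 3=-11.67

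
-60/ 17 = -3.53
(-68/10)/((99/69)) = -782/165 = -4.74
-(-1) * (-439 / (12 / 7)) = -3073 / 12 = -256.08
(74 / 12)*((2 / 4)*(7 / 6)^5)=621859 / 93312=6.66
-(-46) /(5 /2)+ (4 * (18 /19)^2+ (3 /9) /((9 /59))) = 1178179 /48735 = 24.18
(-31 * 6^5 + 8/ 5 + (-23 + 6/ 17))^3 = -8604474793439596142149/ 614125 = -14010950203036183.42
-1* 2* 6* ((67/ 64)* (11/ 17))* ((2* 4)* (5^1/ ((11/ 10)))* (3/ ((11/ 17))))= -15075/ 11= -1370.45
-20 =-20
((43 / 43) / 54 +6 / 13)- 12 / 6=-1067 / 702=-1.52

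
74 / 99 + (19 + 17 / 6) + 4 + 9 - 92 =-11171 / 198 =-56.42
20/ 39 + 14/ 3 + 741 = 29101/ 39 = 746.18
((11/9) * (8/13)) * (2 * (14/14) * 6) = 352/39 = 9.03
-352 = -352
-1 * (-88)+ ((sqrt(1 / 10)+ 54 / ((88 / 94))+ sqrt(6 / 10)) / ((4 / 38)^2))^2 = 88+ 130321 * (11 * sqrt(10)+ 22 * sqrt(15)+ 6345)^2 / 193600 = 28134954.46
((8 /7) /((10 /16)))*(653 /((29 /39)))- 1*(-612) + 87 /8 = 18096849 /8120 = 2228.68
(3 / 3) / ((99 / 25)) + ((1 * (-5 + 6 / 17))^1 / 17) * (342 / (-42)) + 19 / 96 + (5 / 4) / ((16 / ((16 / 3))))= 19822685 / 6408864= 3.09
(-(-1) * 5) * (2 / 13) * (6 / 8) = 15 / 26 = 0.58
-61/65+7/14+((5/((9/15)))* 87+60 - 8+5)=781.56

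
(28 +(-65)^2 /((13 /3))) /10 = 100.30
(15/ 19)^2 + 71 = 71.62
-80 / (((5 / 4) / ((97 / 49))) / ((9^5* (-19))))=6964947648 / 49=142141788.73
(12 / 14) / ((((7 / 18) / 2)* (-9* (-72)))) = 1 / 147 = 0.01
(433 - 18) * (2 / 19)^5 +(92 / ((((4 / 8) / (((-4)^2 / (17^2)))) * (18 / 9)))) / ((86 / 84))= 153247375136 / 30770482273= 4.98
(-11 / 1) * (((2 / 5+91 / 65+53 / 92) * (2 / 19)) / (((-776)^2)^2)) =-12023 / 1584631635845120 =-0.00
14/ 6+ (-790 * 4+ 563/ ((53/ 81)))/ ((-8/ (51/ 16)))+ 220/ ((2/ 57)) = 146301709/ 20352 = 7188.57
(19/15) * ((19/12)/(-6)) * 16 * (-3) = 722/45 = 16.04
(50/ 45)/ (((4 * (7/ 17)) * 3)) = 85/ 378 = 0.22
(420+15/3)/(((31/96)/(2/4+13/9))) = 2559.14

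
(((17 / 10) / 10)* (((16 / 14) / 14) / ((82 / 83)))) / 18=0.00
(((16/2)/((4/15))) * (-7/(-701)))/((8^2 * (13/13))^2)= 0.00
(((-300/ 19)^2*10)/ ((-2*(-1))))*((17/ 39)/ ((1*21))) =850000/ 32851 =25.87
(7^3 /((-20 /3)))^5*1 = -1153657446916149 /3200000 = -360517952.16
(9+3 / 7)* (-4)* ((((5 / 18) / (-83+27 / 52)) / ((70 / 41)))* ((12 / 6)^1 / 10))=46904 / 3152415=0.01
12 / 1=12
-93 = -93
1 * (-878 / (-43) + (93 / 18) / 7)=21.16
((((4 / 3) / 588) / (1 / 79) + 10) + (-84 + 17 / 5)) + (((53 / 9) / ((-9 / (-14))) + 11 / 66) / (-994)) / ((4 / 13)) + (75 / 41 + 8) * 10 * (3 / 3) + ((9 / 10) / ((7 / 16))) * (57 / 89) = 479737042339 / 16452552816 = 29.16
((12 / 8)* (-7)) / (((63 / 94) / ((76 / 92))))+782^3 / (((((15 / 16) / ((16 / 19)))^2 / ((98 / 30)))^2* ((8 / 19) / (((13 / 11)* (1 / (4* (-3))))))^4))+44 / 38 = 58698458834588771627821 / 5903162667703125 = 9943561.13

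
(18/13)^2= 324/169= 1.92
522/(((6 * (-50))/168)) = -292.32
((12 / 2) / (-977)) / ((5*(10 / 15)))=-9 / 4885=-0.00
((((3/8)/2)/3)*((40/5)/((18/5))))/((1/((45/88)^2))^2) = 2278125/239878144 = 0.01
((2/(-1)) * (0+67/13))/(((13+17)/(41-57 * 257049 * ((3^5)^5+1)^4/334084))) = 7766060344317477787419063000000000000000000000000.00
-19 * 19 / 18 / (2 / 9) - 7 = -389 / 4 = -97.25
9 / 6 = 3 / 2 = 1.50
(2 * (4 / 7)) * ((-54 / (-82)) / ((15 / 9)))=648 / 1435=0.45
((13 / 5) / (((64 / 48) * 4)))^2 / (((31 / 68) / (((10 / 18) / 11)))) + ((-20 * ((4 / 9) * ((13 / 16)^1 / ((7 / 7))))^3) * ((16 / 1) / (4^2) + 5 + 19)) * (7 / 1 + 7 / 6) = -45880807999 / 238645440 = -192.26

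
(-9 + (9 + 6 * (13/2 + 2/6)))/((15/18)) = 246/5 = 49.20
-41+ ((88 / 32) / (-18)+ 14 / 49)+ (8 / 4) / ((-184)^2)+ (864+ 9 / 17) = 14932907195 / 18129888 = 823.66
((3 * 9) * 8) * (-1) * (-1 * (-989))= -213624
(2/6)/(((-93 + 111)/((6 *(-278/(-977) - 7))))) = -729/977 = -0.75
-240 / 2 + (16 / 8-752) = -870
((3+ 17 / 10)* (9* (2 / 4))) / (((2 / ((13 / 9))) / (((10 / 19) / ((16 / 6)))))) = 1833 / 608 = 3.01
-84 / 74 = -42 / 37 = -1.14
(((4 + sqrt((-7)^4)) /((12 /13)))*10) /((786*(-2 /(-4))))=3445 /2358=1.46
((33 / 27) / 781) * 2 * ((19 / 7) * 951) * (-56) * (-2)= 192736 / 213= 904.86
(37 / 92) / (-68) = -37 / 6256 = -0.01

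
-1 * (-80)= 80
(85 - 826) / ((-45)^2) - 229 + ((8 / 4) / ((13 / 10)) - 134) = -3175036 / 8775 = -361.83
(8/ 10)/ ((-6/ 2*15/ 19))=-76/ 225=-0.34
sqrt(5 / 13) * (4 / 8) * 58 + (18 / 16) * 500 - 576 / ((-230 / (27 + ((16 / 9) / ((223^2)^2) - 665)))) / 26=29 * sqrt(65) / 13 + 3704838174139283 / 7394190588590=519.03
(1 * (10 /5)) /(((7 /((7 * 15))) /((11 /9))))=110 /3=36.67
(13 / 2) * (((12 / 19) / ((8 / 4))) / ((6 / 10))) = 65 / 19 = 3.42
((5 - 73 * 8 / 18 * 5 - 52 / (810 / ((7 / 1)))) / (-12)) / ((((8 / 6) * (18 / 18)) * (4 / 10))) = 24.64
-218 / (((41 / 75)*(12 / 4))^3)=-3406250 / 68921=-49.42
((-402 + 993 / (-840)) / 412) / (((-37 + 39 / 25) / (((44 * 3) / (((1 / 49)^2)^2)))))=15340147814145 / 730064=21012058.96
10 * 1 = 10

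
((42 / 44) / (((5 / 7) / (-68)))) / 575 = -4998 / 31625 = -0.16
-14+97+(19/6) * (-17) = 175/6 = 29.17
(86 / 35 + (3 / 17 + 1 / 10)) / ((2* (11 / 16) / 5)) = 13012 / 1309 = 9.94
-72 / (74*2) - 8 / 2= -166 / 37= -4.49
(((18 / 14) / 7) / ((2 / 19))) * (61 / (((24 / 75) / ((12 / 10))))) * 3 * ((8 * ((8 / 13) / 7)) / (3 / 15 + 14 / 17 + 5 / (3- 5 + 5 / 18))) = -3298282200 / 7361809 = -448.03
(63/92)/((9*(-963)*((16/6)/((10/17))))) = -35/2008176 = -0.00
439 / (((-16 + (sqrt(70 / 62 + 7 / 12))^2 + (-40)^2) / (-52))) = -8492016 / 589885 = -14.40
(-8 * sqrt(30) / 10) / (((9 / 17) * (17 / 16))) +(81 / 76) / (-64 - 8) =-64 * sqrt(30) / 45 - 9 / 608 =-7.80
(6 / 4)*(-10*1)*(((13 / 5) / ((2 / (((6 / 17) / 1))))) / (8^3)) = -117 / 8704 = -0.01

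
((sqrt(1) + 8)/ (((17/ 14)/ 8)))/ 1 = 1008/ 17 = 59.29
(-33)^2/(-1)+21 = -1068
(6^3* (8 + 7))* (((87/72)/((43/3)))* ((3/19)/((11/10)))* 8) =2818800/8987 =313.65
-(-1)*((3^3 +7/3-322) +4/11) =-9646/33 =-292.30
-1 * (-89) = 89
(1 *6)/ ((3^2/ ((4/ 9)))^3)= 128/ 177147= 0.00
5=5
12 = 12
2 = 2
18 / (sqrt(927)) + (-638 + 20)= -618 + 6 * sqrt(103) / 103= -617.41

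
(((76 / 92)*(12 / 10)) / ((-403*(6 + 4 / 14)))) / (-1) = 399 / 1019590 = 0.00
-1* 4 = -4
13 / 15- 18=-257 / 15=-17.13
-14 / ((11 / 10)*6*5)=-14 / 33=-0.42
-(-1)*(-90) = -90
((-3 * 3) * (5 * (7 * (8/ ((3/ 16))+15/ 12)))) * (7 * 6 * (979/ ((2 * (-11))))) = 103421115/ 4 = 25855278.75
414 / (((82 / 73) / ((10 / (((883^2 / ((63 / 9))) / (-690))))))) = -729861300 / 31967249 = -22.83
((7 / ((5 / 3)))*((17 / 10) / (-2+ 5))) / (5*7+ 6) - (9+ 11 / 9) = -187529 / 18450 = -10.16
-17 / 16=-1.06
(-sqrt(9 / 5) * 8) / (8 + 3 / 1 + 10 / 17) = -0.93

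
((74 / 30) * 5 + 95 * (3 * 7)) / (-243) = -8.26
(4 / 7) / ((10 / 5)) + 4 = 30 / 7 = 4.29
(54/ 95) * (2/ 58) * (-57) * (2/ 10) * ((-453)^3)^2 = -1399923250766981298/ 725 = -1930928621747560.41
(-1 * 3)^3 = -27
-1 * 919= -919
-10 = -10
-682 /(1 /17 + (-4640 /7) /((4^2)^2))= 59024 /219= 269.52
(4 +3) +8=15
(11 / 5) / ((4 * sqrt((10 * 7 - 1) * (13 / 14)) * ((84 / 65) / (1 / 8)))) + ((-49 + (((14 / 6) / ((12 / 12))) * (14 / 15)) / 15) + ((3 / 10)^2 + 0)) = -26333 / 540 + 11 * sqrt(12558) / 185472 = -48.76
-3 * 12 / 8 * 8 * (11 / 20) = -99 / 5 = -19.80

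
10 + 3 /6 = 21 /2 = 10.50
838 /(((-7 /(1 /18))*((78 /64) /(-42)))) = 26816 /117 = 229.20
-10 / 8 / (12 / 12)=-5 / 4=-1.25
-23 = -23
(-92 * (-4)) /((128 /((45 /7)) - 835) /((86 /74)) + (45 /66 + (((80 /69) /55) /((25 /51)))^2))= -264997260000 /504554702413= -0.53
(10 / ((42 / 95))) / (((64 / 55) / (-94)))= -1227875 / 672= -1827.19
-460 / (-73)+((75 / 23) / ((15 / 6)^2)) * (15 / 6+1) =13646 / 1679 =8.13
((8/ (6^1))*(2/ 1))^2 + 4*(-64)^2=147520/ 9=16391.11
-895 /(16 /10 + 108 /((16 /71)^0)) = -4475 /548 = -8.17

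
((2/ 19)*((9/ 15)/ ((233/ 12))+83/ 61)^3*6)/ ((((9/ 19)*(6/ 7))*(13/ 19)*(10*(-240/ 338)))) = -1672111751025847859/ 1938032434077975000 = -0.86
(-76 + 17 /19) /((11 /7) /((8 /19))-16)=6.12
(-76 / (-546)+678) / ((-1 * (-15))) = 185132 / 4095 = 45.21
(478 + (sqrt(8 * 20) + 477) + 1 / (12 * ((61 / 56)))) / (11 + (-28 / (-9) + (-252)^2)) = 36 * sqrt(10) / 571663 + 524337 / 34871443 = 0.02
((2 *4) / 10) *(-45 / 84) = -3 / 7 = -0.43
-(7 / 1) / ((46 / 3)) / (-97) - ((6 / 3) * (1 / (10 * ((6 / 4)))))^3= 35179 / 15059250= 0.00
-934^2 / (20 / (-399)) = 87017511 / 5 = 17403502.20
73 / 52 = 1.40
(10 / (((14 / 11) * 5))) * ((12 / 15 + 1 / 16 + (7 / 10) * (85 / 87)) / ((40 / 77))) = 1302323 / 278400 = 4.68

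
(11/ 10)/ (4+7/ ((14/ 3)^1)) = 1/ 5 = 0.20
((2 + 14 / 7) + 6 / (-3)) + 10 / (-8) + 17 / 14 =55 / 28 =1.96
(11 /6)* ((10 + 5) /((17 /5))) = 275 /34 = 8.09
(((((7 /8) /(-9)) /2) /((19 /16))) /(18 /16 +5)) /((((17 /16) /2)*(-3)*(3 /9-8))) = -256 /468027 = -0.00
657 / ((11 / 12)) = 7884 / 11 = 716.73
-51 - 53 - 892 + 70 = -926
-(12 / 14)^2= -36 / 49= -0.73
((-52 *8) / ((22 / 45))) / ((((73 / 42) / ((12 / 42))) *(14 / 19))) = -1067040 / 5621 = -189.83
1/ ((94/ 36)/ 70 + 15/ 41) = 51660/ 20827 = 2.48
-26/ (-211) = 26/ 211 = 0.12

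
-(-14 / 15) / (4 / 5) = 7 / 6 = 1.17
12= 12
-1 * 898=-898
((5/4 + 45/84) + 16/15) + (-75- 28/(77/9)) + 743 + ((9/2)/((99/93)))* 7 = 805232/1155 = 697.17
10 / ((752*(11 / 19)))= 0.02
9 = 9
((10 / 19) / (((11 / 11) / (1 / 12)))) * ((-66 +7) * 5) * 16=-11800 / 57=-207.02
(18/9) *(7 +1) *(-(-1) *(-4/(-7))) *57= 3648/7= 521.14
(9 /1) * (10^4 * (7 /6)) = 105000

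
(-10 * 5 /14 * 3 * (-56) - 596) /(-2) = -2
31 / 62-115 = -229 / 2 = -114.50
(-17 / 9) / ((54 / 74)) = -629 / 243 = -2.59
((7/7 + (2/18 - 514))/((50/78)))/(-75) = 60008/5625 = 10.67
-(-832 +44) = 788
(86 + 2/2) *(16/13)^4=5701632/28561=199.63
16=16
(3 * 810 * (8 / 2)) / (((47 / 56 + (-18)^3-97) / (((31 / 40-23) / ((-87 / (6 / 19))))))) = -8065008 / 60973109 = -0.13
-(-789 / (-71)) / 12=-263 / 284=-0.93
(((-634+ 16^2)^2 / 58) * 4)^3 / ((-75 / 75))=-23336772152504832 / 24389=-956856457932.05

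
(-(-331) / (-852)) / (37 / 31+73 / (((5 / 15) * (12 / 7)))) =-10261 / 3405657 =-0.00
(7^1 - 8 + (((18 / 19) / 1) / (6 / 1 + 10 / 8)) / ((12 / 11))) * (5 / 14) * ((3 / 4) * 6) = -21825 / 15428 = -1.41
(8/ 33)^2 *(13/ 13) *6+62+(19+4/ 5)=149107/ 1815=82.15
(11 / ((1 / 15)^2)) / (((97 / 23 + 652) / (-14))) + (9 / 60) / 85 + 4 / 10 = -149389609 / 2850900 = -52.40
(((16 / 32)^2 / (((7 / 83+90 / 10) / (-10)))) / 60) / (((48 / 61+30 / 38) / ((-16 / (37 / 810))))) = 2885910 / 2831647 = 1.02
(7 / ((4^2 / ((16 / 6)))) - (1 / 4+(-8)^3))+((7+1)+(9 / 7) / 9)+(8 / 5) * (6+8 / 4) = 224221 / 420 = 533.86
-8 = -8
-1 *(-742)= 742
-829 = -829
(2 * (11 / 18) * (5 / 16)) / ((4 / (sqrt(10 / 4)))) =55 * sqrt(10) / 1152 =0.15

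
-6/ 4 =-3/ 2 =-1.50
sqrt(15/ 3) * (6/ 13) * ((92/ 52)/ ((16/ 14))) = 483 * sqrt(5)/ 676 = 1.60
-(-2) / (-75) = -0.03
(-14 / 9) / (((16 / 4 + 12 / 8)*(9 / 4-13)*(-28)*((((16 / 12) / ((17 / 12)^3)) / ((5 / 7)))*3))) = -24565 / 51492672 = -0.00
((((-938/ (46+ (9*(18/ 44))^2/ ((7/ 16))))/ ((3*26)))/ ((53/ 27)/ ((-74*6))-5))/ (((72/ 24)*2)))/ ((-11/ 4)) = -0.00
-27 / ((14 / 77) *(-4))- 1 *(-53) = 721 / 8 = 90.12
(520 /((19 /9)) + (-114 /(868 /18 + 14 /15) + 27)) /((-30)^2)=632747 /2101400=0.30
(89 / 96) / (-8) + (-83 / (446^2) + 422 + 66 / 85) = 1372085557747 / 3246309120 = 422.66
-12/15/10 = -2/25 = -0.08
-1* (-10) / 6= 5 / 3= 1.67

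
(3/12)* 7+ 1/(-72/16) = 55/36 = 1.53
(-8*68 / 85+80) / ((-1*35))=-368 / 175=-2.10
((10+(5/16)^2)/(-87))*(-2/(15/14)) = 3619/16704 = 0.22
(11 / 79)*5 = 55 / 79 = 0.70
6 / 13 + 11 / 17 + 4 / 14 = 2157 / 1547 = 1.39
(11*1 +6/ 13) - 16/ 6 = 343/ 39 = 8.79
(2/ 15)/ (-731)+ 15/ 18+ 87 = 1926181/ 21930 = 87.83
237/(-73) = -3.25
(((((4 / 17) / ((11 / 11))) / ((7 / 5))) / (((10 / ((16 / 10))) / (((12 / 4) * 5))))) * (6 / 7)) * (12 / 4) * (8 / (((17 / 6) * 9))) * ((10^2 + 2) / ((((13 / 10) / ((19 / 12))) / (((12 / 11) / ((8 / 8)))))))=5253120 / 119119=44.10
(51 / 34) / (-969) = -1 / 646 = -0.00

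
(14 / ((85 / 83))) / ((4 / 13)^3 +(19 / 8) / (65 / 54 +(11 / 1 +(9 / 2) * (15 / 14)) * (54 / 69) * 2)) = 2305414093528 / 20336432665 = 113.36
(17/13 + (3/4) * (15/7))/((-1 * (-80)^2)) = -1061/2329600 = -0.00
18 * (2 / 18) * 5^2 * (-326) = -16300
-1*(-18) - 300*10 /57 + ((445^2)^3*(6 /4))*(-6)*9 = -11950846981077797533 /19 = -628991946372515659.63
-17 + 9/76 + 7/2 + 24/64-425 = -66577/152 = -438.01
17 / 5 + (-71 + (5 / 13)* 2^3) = -4194 / 65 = -64.52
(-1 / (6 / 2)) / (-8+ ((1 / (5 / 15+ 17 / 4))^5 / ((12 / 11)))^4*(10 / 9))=876421544333880634307861328125 / 21034117064013011967216075184056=0.04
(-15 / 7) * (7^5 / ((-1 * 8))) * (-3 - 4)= -252105 / 8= -31513.12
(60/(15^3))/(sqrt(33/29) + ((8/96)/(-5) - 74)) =-2060624/8577497235 - 64 *sqrt(957)/571833149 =-0.00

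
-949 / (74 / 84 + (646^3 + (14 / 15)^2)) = -2989350 / 849196333919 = -0.00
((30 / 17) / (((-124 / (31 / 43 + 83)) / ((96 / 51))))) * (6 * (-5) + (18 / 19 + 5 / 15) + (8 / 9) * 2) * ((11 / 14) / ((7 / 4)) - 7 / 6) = -914896000 / 21097391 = -43.37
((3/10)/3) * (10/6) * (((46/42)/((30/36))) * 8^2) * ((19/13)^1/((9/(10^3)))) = 5593600/2457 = 2276.60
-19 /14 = -1.36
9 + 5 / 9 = 9.56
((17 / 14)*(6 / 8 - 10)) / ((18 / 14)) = -629 / 72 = -8.74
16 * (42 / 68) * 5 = 840 / 17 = 49.41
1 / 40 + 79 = 3161 / 40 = 79.02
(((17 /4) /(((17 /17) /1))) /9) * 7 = 119 /36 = 3.31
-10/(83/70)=-700/83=-8.43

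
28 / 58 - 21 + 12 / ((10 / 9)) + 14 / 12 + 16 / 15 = -6511 / 870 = -7.48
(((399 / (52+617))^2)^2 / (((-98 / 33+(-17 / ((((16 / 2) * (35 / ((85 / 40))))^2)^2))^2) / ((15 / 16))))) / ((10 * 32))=-19174583910044376801843609600000000 / 153613602620253112365888291420425824703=-0.00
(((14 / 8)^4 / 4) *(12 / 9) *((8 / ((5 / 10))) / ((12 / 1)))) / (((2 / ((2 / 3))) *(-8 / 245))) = -588245 / 13824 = -42.55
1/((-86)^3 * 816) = -1/519021696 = -0.00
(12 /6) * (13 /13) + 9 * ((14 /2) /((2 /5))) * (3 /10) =197 /4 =49.25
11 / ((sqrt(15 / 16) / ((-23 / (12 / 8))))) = -2024 * sqrt(15) / 45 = -174.20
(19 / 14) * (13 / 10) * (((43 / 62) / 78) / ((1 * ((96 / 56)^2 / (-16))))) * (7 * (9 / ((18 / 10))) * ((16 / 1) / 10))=-40033 / 8370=-4.78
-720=-720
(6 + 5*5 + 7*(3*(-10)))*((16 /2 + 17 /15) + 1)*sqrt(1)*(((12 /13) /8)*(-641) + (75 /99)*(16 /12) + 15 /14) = 17619002936 /135135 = 130380.75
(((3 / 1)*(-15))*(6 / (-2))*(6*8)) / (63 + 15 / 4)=8640 / 89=97.08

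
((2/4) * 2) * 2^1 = 2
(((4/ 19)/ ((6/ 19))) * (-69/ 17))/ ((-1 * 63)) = 46/ 1071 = 0.04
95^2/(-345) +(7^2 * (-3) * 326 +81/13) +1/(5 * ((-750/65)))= -10750981387/224250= -47941.95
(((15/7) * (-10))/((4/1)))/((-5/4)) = 30/7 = 4.29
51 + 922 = 973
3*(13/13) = 3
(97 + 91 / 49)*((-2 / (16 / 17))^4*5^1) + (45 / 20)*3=72294049 / 7168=10085.67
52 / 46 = 26 / 23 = 1.13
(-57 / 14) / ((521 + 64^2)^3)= -1 / 24173125326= -0.00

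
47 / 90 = 0.52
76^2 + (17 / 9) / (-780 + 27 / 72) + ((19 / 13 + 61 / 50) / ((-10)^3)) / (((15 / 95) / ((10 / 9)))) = 21074495829757 / 3648645000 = 5775.98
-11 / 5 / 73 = -11 / 365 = -0.03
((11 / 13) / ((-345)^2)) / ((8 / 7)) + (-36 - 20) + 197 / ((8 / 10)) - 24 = 2057942327 / 12378600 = 166.25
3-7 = -4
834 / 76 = 417 / 38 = 10.97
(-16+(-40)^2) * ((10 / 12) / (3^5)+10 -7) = 385352 / 81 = 4757.43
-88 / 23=-3.83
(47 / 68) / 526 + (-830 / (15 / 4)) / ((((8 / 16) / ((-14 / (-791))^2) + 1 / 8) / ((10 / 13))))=-0.11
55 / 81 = 0.68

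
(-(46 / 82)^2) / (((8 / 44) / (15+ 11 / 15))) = -686642 / 25215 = -27.23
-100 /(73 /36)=-3600 /73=-49.32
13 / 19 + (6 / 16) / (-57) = 103 / 152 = 0.68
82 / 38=41 / 19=2.16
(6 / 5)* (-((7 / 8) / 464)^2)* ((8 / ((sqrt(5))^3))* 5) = -147* sqrt(5) / 21529600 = -0.00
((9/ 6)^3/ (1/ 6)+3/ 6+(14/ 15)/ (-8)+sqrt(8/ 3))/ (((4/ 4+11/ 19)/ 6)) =38 * sqrt(6)/ 15+11761/ 150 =84.61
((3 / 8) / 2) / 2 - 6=-189 / 32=-5.91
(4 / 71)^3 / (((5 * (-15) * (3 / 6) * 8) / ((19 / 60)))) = -76 / 402649875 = -0.00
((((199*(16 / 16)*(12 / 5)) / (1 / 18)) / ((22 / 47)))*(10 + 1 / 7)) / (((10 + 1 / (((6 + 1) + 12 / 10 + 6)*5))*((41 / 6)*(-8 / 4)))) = -1697345028 / 1247015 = -1361.13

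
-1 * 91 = -91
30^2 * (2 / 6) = 300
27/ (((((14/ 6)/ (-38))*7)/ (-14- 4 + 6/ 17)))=923400/ 833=1108.52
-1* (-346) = 346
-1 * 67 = -67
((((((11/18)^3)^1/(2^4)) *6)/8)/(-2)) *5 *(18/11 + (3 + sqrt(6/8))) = -10285/82944 - 6655 *sqrt(3)/497664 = -0.15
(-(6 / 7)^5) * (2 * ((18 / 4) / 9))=-7776 / 16807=-0.46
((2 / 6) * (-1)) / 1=-1 / 3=-0.33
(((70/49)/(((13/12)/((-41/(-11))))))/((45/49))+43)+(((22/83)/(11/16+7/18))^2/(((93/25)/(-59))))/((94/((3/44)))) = 200080344170351/4138056502437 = 48.35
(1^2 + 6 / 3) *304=912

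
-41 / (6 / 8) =-164 / 3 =-54.67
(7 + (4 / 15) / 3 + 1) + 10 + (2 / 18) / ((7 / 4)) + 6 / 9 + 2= 2186 / 105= 20.82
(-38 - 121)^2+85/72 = 1820317/72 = 25282.18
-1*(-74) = 74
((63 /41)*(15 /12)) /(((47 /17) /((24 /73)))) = 32130 /140671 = 0.23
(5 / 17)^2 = 25 / 289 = 0.09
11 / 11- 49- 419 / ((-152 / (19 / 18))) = -6493 / 144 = -45.09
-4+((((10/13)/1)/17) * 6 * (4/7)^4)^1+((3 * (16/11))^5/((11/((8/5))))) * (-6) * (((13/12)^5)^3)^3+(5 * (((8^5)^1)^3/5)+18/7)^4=2153864689232331465477532630663339660249447694881527739575938292778661227956334917852335219819077381529527/1405462288010787733744021827289337799684557258096640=1532495540866336864400282000000000000000000000000000000.00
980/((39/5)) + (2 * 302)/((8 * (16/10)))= 107845/624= 172.83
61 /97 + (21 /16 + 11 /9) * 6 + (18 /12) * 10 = 71789 /2328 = 30.84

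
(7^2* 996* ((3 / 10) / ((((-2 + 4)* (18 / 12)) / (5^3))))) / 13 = 610050 / 13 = 46926.92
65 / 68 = 0.96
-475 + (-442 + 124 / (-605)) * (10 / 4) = -191242 / 121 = -1580.51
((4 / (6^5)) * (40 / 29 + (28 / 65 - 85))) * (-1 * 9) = 52271 / 135720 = 0.39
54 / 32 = 27 / 16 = 1.69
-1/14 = -0.07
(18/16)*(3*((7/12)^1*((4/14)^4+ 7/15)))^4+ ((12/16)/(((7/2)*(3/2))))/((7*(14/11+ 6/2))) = 4004873892682933007/7494226542109440000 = 0.53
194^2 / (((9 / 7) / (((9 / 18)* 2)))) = 263452 / 9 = 29272.44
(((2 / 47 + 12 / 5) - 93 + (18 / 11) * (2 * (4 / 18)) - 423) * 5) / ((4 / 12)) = -3976998 / 517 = -7692.45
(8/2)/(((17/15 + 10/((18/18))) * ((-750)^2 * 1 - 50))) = 6/9392915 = 0.00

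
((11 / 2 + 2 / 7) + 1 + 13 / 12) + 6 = 1165 / 84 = 13.87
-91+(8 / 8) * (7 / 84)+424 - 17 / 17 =3985 / 12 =332.08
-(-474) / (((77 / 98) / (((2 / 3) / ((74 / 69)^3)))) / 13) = 2361651201 / 557183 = 4238.56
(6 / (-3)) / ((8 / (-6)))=3 / 2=1.50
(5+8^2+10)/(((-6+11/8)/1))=-632/37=-17.08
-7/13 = -0.54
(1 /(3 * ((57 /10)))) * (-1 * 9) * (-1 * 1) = 10 /19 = 0.53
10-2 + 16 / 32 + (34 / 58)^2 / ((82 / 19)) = 295834 / 34481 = 8.58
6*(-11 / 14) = -33 / 7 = -4.71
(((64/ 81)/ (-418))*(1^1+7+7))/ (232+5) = -160/ 1337391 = -0.00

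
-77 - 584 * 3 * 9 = -15845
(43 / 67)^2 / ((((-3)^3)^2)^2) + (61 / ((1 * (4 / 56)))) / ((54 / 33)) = 1245038305666 / 2385638649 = 521.89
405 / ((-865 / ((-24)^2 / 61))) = -46656 / 10553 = -4.42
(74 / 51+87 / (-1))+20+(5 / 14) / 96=-65.55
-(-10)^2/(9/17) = -188.89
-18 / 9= -2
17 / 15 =1.13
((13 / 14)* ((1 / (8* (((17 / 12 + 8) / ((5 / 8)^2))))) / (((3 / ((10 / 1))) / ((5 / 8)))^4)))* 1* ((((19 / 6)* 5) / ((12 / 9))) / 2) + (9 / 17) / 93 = 6423091516021 / 11801868632064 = 0.54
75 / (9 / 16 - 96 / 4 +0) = -16 / 5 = -3.20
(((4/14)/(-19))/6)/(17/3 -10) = 0.00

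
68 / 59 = 1.15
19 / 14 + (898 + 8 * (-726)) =-68721 / 14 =-4908.64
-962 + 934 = -28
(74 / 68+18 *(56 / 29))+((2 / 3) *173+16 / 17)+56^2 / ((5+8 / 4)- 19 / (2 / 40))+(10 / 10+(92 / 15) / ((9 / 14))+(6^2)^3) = 2324130545189 / 49650030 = 46810.25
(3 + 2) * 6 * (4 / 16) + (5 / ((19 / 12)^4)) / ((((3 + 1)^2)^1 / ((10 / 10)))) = 1967775 / 260642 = 7.55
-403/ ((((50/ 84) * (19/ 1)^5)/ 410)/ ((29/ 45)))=-13416676/ 185707425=-0.07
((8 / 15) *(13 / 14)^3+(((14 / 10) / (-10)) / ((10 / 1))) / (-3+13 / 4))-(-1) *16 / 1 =2105722 / 128625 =16.37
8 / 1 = 8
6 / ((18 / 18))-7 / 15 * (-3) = 37 / 5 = 7.40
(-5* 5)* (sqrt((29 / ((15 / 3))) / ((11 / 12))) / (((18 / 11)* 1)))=-5* sqrt(4785) / 9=-38.43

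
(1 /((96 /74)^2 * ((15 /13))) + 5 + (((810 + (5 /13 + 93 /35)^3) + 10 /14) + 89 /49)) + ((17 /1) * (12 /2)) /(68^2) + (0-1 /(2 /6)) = 9333038065324391 /11068450848000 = 843.21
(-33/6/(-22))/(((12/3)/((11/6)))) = 11/96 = 0.11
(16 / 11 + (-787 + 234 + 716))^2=3272481 / 121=27045.30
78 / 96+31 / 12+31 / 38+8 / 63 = 83093 / 19152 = 4.34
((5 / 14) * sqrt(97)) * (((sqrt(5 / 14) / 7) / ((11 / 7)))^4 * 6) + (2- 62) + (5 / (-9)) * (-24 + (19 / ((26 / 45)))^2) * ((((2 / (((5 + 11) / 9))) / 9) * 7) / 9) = -117.11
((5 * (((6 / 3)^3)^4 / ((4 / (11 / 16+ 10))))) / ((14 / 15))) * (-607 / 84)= -20759400 / 49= -423661.22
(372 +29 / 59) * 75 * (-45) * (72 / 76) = -1335102750 / 1121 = -1190992.64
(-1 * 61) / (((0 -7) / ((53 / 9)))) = 3233 / 63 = 51.32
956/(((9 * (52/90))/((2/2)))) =183.85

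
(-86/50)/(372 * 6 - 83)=-43/53725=-0.00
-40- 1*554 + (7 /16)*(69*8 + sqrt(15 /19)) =-705 /2 + 7*sqrt(285) /304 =-352.11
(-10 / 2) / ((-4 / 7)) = 35 / 4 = 8.75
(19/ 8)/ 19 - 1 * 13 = -103/ 8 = -12.88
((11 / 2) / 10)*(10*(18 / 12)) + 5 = 53 / 4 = 13.25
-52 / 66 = -26 / 33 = -0.79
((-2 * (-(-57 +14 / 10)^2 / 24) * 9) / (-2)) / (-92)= 12.60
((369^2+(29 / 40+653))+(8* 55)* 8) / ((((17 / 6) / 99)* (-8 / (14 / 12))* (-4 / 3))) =11670235731 / 21760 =536315.98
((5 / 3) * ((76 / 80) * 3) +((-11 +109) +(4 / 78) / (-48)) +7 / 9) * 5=484505 / 936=517.63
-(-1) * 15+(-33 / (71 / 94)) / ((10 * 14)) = 72999 / 4970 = 14.69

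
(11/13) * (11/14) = 121/182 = 0.66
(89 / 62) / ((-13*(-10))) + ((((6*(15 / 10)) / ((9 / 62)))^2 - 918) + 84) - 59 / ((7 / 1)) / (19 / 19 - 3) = 170062593 / 56420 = 3014.23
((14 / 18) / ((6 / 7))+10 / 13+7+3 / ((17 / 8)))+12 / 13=131411 / 11934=11.01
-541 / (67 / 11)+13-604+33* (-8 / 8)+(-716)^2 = 34300193 / 67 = 511943.18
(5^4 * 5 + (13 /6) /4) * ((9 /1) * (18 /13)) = 2025351 /52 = 38949.06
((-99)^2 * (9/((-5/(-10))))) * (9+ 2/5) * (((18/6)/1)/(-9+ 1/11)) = -136812159/245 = -558416.98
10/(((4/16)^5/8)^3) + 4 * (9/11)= 60473139527716/11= 5497558138883.27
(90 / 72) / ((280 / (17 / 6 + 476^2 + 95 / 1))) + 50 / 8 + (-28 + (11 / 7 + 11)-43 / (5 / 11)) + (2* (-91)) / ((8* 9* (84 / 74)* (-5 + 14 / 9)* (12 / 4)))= 567697219 / 624960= 908.37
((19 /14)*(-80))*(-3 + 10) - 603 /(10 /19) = -19057 /10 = -1905.70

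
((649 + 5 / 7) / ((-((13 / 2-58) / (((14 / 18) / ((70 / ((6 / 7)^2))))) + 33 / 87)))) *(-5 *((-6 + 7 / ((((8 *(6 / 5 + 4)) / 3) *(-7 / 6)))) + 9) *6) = -528227460 / 66591161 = -7.93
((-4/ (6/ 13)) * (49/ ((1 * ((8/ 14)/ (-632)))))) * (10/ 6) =7045220/ 9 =782802.22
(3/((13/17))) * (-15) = -765/13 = -58.85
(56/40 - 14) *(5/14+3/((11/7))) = -3141/110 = -28.55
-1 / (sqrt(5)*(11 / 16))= -16*sqrt(5) / 55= -0.65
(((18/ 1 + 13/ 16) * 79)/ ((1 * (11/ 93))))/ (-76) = -2211447/ 13376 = -165.33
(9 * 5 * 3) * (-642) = -86670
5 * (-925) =-4625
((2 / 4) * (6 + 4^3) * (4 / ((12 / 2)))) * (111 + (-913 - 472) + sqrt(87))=-89180 / 3 + 70 * sqrt(87) / 3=-29509.03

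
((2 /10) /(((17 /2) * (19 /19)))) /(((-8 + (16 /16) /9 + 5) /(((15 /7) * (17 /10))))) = -27 /910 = -0.03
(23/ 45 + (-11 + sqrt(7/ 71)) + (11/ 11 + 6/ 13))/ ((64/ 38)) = -100339/ 18720 + 19 * sqrt(497)/ 2272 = -5.17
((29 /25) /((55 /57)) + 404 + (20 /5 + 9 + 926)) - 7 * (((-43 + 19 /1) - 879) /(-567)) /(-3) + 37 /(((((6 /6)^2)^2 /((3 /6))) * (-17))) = 5100108487 /3786750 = 1346.83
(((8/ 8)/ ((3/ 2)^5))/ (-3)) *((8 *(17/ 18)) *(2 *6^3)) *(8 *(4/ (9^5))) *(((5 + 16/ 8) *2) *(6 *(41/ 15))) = -1279000576/ 71744535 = -17.83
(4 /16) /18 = 1 /72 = 0.01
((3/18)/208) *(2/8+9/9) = 5/4992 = 0.00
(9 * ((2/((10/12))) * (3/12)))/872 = 27/4360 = 0.01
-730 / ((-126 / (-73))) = -26645 / 63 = -422.94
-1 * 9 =-9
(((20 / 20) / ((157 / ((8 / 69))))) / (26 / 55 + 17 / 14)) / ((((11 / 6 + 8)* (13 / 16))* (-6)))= -98560 / 10793275389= -0.00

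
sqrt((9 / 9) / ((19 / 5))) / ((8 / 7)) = 7* sqrt(95) / 152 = 0.45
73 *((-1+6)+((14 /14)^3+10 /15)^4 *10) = 485815 /81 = 5997.72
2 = 2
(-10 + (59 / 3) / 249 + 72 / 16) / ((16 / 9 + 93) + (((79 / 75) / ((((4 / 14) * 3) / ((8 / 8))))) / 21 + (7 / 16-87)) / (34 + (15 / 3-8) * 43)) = -461643000 / 8148628169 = -0.06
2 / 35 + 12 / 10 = 44 / 35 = 1.26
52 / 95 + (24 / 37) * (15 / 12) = 4774 / 3515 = 1.36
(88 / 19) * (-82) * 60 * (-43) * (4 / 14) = 37234560 / 133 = 279959.10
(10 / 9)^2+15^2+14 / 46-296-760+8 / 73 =-112790974 / 135999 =-829.35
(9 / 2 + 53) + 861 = 1837 / 2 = 918.50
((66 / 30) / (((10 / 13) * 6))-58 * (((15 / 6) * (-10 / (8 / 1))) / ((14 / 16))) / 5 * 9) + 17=819701 / 2100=390.33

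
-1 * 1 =-1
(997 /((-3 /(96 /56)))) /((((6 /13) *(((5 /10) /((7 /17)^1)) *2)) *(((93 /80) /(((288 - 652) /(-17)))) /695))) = -524619804800 /80631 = -6506428.11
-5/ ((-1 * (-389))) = -5/ 389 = -0.01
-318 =-318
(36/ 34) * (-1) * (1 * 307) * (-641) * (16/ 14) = 28337328/ 119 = 238128.81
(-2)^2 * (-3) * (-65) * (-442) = -344760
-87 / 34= -2.56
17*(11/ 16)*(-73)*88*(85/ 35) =-2552737/ 14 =-182338.36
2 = 2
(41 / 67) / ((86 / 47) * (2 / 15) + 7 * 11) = 28905 / 3648619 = 0.01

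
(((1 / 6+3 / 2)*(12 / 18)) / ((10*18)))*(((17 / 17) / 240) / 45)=1 / 1749600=0.00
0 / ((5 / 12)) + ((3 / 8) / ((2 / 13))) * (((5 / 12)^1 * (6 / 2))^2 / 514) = 975 / 131584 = 0.01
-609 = -609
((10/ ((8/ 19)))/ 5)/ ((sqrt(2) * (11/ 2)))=19 * sqrt(2)/ 44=0.61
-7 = -7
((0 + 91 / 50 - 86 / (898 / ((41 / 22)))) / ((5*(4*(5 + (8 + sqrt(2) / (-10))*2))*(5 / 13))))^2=6942861374761 / (6098430250000*(105 - sqrt(2))^2)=0.00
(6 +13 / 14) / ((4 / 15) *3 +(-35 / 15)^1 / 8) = 13.63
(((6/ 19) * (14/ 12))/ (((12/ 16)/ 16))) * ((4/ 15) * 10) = 3584/ 171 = 20.96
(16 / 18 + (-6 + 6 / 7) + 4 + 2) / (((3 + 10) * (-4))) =-55 / 1638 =-0.03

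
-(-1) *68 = 68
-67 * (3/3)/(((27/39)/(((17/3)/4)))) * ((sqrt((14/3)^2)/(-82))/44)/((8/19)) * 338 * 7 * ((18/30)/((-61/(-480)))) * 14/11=5987.70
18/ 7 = 2.57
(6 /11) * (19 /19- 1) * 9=0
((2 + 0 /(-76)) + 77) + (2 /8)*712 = 257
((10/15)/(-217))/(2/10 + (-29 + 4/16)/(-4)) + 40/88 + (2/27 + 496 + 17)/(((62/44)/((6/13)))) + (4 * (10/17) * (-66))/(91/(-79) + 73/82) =80537065386017/105689506923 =762.02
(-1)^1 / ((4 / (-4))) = 1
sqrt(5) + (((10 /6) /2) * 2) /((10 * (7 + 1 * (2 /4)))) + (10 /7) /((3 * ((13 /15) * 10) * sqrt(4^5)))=3137 /131040 + sqrt(5)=2.26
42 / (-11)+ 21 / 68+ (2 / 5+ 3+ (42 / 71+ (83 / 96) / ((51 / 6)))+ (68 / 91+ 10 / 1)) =3285692677 / 289969680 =11.33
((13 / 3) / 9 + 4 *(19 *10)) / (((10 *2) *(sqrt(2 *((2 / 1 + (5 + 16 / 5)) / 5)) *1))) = 20533 *sqrt(102) / 11016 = 18.82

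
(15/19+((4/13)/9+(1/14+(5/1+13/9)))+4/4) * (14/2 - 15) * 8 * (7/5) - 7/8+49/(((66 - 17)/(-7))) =-67143253/88920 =-755.10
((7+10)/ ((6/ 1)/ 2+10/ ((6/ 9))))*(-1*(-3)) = 17/ 6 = 2.83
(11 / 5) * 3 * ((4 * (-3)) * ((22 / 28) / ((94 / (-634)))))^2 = 14445092772 / 541205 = 26690.61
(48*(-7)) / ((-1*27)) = 112 / 9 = 12.44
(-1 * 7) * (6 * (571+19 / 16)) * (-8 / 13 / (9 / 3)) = 64085 / 13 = 4929.62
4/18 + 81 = 731/9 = 81.22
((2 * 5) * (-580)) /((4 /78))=-113100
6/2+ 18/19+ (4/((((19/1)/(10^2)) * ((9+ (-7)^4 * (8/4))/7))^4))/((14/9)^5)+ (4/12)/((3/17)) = 25670292181830347841134/4398416795548130604543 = 5.84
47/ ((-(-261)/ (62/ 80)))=1457/ 10440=0.14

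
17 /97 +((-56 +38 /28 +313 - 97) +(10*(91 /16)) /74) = 65239801 /401968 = 162.30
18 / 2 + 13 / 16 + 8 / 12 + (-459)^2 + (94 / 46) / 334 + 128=38868366863 / 184368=210819.49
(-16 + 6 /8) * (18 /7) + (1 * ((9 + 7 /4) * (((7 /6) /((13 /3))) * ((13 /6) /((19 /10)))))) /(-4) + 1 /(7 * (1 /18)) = -37.47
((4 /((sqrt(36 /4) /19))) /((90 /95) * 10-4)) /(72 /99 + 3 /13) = 3971 /822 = 4.83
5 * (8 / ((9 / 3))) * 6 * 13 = 1040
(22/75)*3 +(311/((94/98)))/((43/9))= 68.74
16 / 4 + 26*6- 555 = -395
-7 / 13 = -0.54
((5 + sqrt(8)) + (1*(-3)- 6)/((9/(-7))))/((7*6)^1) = sqrt(2)/21 + 2/7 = 0.35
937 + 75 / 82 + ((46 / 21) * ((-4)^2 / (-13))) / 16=20992385 / 22386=937.75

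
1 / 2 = 0.50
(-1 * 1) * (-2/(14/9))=9/7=1.29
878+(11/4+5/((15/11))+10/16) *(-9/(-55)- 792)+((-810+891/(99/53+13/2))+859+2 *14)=-1761868211/390280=-4514.37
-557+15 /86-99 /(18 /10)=-52617 /86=-611.83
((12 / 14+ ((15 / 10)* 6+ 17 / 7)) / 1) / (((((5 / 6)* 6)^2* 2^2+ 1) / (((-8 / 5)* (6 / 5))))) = -4128 / 17675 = -0.23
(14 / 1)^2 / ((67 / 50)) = 9800 / 67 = 146.27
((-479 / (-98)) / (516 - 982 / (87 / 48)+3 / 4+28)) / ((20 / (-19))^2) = 5014651 / 3361400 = 1.49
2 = 2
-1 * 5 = -5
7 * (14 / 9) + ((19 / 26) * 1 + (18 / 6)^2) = 4825 / 234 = 20.62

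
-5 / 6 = -0.83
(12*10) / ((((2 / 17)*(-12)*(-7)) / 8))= 680 / 7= 97.14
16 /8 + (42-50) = -6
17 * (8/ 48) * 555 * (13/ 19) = 40885/ 38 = 1075.92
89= 89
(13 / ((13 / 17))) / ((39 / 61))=1037 / 39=26.59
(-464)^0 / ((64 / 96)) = 3 / 2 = 1.50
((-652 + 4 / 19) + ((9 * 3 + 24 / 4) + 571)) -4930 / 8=-50467 / 76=-664.04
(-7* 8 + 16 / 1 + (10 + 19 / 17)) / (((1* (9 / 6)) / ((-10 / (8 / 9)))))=7365 / 34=216.62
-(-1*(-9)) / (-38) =9 / 38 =0.24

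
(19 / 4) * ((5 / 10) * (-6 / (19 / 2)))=-3 / 2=-1.50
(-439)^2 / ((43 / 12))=2312652 / 43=53782.60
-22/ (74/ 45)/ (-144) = 55/ 592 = 0.09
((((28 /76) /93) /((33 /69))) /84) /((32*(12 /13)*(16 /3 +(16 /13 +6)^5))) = 111016607 /657503606253035520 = 0.00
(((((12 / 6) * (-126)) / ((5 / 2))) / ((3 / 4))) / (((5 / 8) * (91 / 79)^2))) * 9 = -43137792 / 29575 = -1458.59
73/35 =2.09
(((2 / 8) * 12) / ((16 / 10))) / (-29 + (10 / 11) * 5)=-165 / 2152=-0.08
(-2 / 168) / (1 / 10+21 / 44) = -55 / 2667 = -0.02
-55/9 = -6.11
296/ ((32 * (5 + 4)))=37/ 36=1.03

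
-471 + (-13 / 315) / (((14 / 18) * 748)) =-86315473 / 183260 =-471.00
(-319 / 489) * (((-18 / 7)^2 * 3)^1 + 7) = -419485 / 23961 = -17.51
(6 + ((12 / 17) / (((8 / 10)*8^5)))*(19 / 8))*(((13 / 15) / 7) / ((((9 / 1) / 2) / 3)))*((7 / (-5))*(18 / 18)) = -38622961 / 55705600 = -0.69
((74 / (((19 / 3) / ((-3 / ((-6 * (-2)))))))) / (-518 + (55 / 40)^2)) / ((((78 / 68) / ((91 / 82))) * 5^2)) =8288 / 37839925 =0.00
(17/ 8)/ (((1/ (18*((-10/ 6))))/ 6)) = -765/ 2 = -382.50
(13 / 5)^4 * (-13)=-371293 / 625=-594.07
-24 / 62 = -12 / 31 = -0.39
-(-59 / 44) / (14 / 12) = 177 / 154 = 1.15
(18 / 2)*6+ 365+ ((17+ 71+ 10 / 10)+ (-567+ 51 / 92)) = -5377 / 92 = -58.45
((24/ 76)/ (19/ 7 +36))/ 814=21/ 2095643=0.00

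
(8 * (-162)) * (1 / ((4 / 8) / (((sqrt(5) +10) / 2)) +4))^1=-505440 / 1601 - 1296 * sqrt(5) / 1601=-317.51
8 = 8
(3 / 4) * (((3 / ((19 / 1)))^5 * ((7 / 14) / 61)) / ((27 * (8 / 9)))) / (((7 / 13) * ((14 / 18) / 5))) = 142155 / 473667834304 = 0.00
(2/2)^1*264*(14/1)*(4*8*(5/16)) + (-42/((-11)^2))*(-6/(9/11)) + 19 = 406797/11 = 36981.55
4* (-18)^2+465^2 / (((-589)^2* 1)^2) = 162309071601 / 125238481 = 1296.00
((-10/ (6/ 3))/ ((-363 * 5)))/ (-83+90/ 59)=-59/ 1744941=-0.00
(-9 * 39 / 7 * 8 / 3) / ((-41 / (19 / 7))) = 17784 / 2009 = 8.85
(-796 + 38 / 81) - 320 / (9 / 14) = -104758 / 81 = -1293.31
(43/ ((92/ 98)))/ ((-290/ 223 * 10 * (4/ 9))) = -4228749/ 533600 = -7.92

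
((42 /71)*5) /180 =7 /426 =0.02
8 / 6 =4 / 3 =1.33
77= 77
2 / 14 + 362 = 2535 / 7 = 362.14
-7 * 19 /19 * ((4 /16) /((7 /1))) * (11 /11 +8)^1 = -9 /4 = -2.25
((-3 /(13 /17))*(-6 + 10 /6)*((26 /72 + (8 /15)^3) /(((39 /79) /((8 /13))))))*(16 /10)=148761424 /8555625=17.39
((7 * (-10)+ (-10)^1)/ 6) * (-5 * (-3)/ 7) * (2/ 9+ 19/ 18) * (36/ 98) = -4600/ 343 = -13.41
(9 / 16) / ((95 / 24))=27 / 190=0.14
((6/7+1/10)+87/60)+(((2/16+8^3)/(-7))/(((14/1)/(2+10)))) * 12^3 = -106191881/980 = -108359.06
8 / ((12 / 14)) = 28 / 3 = 9.33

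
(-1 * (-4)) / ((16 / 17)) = 17 / 4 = 4.25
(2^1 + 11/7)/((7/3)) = 75/49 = 1.53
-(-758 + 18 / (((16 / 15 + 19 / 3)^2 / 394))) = 860402 / 1369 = 628.49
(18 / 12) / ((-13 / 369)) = -42.58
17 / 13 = 1.31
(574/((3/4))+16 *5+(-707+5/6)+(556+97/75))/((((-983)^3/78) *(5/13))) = -17655261/118732760875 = -0.00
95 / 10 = 9.50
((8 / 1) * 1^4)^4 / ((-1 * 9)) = -4096 / 9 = -455.11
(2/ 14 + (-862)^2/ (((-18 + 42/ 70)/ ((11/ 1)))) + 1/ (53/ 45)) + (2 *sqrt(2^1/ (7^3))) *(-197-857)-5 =-15161942189/ 32277-2108 *sqrt(14)/ 49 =-469905.44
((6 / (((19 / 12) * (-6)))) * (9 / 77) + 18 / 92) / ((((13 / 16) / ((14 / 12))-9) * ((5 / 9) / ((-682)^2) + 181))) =-134201232 / 1655546097185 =-0.00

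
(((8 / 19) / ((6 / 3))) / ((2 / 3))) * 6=36 / 19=1.89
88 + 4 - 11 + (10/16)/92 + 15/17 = 1024597/12512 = 81.89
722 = 722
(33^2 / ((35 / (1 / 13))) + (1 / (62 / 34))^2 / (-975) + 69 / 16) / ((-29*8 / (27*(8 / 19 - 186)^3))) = 34704276616765598391 / 6957986344400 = 4987689.67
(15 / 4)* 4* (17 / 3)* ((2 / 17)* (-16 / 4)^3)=-640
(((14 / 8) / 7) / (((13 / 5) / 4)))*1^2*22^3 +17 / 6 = 319661 / 78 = 4098.22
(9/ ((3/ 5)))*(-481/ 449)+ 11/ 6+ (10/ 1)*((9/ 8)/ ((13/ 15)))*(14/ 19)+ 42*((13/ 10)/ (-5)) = -129681082/ 8317725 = -15.59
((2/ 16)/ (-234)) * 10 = -5/ 936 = -0.01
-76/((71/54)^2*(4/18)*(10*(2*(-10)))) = 124659/126025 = 0.99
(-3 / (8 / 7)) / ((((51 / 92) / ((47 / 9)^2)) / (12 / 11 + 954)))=-36631847 / 297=-123339.55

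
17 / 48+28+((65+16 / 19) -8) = 78611 / 912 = 86.20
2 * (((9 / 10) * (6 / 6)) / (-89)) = -0.02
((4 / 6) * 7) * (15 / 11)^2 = 1050 / 121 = 8.68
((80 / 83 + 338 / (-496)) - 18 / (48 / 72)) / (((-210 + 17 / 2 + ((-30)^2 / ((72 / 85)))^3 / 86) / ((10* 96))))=-45404284800 / 24689387440489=-0.00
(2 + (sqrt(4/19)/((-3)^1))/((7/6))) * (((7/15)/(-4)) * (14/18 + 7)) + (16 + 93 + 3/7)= 14 * sqrt(19)/513 + 20339/189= 107.73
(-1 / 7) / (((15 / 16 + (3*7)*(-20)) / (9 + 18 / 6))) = 64 / 15645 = 0.00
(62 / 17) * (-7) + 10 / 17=-424 / 17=-24.94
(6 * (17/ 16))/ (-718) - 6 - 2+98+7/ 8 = 521935/ 5744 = 90.87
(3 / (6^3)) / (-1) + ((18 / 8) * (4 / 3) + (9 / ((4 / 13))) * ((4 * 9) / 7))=77321 / 504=153.41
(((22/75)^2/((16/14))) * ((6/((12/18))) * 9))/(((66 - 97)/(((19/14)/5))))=-20691/387500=-0.05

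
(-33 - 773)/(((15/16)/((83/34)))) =-535184/255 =-2098.76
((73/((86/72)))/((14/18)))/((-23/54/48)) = -61305984/6923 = -8855.41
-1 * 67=-67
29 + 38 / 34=512 / 17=30.12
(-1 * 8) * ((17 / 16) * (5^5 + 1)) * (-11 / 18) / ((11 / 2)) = 8857 / 3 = 2952.33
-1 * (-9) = 9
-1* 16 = -16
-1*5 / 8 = -5 / 8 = -0.62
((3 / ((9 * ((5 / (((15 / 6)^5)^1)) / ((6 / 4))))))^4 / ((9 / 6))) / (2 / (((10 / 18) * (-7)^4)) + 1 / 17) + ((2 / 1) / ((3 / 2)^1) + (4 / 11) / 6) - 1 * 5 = 114179202284672301 / 1135993683968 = 100510.42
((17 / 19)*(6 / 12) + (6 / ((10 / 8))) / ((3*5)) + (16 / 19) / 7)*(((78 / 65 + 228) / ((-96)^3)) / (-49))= 1127473 / 240242688000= 0.00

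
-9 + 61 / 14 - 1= -79 / 14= -5.64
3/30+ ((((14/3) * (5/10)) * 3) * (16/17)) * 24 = 26897/170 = 158.22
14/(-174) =-7/87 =-0.08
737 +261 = 998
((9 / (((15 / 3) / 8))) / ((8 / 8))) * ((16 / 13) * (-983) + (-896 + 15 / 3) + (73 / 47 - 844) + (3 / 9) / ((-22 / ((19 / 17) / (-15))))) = -121065010204 / 2856425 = -42383.40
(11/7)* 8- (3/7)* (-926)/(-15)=-13.89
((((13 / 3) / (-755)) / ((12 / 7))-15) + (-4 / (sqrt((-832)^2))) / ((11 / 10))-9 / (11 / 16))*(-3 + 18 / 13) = 1528968847 / 33685080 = 45.39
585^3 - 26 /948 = 94895570237 /474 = 200201624.97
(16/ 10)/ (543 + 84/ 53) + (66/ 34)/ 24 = 1645129/ 19626840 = 0.08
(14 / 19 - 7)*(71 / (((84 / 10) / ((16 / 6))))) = -24140 / 171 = -141.17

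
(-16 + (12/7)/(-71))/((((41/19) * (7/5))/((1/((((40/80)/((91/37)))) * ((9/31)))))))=-89.87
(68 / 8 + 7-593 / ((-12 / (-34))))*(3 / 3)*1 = -4994 / 3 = -1664.67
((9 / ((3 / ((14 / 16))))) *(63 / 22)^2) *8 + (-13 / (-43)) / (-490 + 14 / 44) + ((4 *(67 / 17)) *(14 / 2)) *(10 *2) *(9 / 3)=25893192283339 / 3811530492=6793.38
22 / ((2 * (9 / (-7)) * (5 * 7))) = -11 / 45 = -0.24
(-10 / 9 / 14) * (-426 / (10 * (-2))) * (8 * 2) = -27.05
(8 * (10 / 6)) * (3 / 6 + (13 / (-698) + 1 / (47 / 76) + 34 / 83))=136582480 / 4084347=33.44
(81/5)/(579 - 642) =-0.26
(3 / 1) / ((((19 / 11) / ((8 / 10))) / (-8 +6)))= -264 / 95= -2.78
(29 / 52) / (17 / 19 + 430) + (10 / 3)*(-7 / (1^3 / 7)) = -23178123 / 141908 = -163.33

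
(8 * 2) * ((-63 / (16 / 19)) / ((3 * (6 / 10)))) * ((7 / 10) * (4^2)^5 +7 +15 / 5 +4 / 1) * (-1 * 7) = 3416850066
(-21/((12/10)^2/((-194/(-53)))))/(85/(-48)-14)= 135800/40121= 3.38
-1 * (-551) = 551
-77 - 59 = -136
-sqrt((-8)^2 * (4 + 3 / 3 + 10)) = -8 * sqrt(15) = -30.98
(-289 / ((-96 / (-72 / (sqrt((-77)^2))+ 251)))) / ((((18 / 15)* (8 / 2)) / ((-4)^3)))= -10037.33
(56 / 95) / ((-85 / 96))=-5376 / 8075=-0.67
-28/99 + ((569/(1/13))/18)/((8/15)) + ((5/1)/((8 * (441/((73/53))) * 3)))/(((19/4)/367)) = 180615605693/234477936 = 770.29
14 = 14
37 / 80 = 0.46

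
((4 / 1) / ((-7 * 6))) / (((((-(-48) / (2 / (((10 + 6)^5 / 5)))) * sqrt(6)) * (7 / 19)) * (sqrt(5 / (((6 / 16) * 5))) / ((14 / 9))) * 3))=-95 / 14269022208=-0.00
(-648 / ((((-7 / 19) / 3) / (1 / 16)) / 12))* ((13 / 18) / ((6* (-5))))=-6669 / 70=-95.27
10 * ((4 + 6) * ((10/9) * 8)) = 8000/9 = 888.89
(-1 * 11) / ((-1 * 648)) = 11 / 648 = 0.02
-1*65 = -65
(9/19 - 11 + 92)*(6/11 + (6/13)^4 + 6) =3205363104/5969249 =536.98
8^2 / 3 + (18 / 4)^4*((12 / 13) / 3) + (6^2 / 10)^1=117863 / 780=151.11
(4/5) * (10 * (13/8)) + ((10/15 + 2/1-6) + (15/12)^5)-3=29855/3072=9.72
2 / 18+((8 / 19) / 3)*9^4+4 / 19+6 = 158545 / 171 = 927.16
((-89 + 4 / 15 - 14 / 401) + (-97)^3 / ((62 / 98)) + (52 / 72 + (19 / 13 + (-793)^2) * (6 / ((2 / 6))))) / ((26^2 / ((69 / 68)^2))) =75989821040030023 / 5051425358720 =15043.24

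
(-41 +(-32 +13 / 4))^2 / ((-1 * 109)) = -77841 / 1744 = -44.63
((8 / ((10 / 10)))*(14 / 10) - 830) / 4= -204.70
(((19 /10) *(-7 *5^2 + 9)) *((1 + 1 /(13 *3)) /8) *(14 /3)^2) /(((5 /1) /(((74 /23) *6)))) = -45745616 /13455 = -3399.90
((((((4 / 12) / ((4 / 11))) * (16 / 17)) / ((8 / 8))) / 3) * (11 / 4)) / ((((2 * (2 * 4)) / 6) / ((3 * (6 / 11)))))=0.49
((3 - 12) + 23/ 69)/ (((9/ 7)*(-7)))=26/ 27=0.96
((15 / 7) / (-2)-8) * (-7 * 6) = 381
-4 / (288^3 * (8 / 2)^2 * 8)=-1 / 764411904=-0.00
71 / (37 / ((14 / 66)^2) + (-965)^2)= 3479 / 45670318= 0.00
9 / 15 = 3 / 5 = 0.60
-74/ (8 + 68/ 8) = -4.48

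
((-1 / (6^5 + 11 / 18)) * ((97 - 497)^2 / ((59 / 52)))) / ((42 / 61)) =-26.34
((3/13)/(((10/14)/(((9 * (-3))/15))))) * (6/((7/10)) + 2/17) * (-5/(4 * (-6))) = -4653/4420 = -1.05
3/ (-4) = -3/ 4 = -0.75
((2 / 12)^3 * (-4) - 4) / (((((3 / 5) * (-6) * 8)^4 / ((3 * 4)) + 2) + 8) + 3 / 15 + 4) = -135625 / 1935396882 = -0.00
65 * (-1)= -65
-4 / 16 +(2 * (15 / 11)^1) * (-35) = -4211 / 44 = -95.70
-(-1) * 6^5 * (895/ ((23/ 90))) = 626356800/ 23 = 27232904.35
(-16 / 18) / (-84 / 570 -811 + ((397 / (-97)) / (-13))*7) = 479180 / 436083273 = 0.00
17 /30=0.57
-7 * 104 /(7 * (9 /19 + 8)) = -1976 /161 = -12.27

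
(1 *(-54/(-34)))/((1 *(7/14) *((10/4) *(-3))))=-36/85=-0.42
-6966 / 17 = -409.76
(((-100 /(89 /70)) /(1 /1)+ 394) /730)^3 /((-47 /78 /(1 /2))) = -0.07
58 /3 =19.33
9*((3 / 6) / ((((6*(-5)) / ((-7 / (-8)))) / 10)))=-21 / 16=-1.31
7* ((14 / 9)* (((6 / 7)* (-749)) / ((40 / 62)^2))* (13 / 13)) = -5038523 / 300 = -16795.08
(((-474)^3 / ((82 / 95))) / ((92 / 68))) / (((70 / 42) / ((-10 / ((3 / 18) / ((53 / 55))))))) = 32816021084208 / 10373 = 3163599834.59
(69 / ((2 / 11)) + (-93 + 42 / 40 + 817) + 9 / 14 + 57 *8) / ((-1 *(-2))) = 780.60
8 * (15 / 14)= 8.57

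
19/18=1.06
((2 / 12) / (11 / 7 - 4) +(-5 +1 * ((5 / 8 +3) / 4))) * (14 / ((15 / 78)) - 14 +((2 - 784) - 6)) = 12383639 / 4080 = 3035.21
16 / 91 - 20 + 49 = 29.18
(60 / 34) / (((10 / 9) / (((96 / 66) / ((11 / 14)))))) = 6048 / 2057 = 2.94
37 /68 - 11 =-711 /68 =-10.46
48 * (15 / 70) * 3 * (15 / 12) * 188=50760 / 7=7251.43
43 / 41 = 1.05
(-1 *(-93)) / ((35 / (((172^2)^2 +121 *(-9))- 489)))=81394667454 / 35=2325561927.26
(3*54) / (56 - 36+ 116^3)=81 / 780458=0.00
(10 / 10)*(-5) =-5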